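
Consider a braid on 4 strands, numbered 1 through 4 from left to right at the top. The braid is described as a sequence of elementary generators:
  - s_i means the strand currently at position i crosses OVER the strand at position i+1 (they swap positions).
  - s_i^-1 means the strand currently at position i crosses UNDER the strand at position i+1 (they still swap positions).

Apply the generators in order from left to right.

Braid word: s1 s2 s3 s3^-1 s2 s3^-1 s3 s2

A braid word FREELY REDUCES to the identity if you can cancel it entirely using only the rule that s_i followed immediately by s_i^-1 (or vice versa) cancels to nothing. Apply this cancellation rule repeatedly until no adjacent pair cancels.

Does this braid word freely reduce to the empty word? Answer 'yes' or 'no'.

Answer: no

Derivation:
Gen 1 (s1): push. Stack: [s1]
Gen 2 (s2): push. Stack: [s1 s2]
Gen 3 (s3): push. Stack: [s1 s2 s3]
Gen 4 (s3^-1): cancels prior s3. Stack: [s1 s2]
Gen 5 (s2): push. Stack: [s1 s2 s2]
Gen 6 (s3^-1): push. Stack: [s1 s2 s2 s3^-1]
Gen 7 (s3): cancels prior s3^-1. Stack: [s1 s2 s2]
Gen 8 (s2): push. Stack: [s1 s2 s2 s2]
Reduced word: s1 s2 s2 s2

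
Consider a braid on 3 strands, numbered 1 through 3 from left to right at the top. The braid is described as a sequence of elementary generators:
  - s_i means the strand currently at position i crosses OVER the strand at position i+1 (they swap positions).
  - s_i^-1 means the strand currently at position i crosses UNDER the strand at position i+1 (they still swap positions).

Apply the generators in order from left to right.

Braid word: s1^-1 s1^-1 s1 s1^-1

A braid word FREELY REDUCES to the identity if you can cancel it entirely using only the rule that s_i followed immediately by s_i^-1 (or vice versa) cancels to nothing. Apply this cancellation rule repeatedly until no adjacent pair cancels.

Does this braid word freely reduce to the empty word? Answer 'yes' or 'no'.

Gen 1 (s1^-1): push. Stack: [s1^-1]
Gen 2 (s1^-1): push. Stack: [s1^-1 s1^-1]
Gen 3 (s1): cancels prior s1^-1. Stack: [s1^-1]
Gen 4 (s1^-1): push. Stack: [s1^-1 s1^-1]
Reduced word: s1^-1 s1^-1

Answer: no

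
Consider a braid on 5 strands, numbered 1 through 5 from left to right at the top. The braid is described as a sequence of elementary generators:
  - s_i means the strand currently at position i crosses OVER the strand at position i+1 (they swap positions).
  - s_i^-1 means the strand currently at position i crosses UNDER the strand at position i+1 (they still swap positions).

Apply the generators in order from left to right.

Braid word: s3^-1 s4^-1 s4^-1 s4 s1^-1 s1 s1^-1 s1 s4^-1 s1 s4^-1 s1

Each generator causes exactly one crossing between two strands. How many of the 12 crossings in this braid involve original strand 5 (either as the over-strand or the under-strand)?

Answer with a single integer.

Answer: 5

Derivation:
Gen 1: crossing 3x4. Involves strand 5? no. Count so far: 0
Gen 2: crossing 3x5. Involves strand 5? yes. Count so far: 1
Gen 3: crossing 5x3. Involves strand 5? yes. Count so far: 2
Gen 4: crossing 3x5. Involves strand 5? yes. Count so far: 3
Gen 5: crossing 1x2. Involves strand 5? no. Count so far: 3
Gen 6: crossing 2x1. Involves strand 5? no. Count so far: 3
Gen 7: crossing 1x2. Involves strand 5? no. Count so far: 3
Gen 8: crossing 2x1. Involves strand 5? no. Count so far: 3
Gen 9: crossing 5x3. Involves strand 5? yes. Count so far: 4
Gen 10: crossing 1x2. Involves strand 5? no. Count so far: 4
Gen 11: crossing 3x5. Involves strand 5? yes. Count so far: 5
Gen 12: crossing 2x1. Involves strand 5? no. Count so far: 5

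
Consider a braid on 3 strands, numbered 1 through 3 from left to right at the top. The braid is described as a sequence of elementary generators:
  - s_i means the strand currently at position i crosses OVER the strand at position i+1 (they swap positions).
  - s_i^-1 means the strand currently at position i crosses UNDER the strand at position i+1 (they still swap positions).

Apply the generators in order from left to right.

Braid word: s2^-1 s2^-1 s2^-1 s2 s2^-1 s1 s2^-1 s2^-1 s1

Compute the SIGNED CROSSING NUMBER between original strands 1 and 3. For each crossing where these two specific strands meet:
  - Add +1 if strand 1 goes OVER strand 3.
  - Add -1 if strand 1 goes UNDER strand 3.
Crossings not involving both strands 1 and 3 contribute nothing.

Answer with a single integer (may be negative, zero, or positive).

Gen 1: crossing 2x3. Both 1&3? no. Sum: 0
Gen 2: crossing 3x2. Both 1&3? no. Sum: 0
Gen 3: crossing 2x3. Both 1&3? no. Sum: 0
Gen 4: crossing 3x2. Both 1&3? no. Sum: 0
Gen 5: crossing 2x3. Both 1&3? no. Sum: 0
Gen 6: 1 over 3. Both 1&3? yes. Contrib: +1. Sum: 1
Gen 7: crossing 1x2. Both 1&3? no. Sum: 1
Gen 8: crossing 2x1. Both 1&3? no. Sum: 1
Gen 9: 3 over 1. Both 1&3? yes. Contrib: -1. Sum: 0

Answer: 0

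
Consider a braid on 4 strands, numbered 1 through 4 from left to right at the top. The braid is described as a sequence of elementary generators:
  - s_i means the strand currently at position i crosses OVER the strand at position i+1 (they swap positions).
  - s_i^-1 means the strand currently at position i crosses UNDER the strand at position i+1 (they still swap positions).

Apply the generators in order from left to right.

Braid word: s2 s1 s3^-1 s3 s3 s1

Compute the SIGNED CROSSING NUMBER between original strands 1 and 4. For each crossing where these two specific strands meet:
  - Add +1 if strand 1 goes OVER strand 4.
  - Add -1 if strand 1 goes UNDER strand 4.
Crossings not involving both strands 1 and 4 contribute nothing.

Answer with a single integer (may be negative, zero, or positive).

Gen 1: crossing 2x3. Both 1&4? no. Sum: 0
Gen 2: crossing 1x3. Both 1&4? no. Sum: 0
Gen 3: crossing 2x4. Both 1&4? no. Sum: 0
Gen 4: crossing 4x2. Both 1&4? no. Sum: 0
Gen 5: crossing 2x4. Both 1&4? no. Sum: 0
Gen 6: crossing 3x1. Both 1&4? no. Sum: 0

Answer: 0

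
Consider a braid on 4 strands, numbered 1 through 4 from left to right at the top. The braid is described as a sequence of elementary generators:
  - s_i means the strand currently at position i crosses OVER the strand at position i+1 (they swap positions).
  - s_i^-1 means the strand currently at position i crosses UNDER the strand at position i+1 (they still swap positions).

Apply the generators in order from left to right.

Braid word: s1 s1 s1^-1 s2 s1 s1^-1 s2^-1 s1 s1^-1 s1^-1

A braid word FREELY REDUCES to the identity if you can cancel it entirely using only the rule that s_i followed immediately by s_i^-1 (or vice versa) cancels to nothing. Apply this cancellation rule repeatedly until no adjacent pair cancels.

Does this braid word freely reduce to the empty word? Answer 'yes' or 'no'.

Answer: yes

Derivation:
Gen 1 (s1): push. Stack: [s1]
Gen 2 (s1): push. Stack: [s1 s1]
Gen 3 (s1^-1): cancels prior s1. Stack: [s1]
Gen 4 (s2): push. Stack: [s1 s2]
Gen 5 (s1): push. Stack: [s1 s2 s1]
Gen 6 (s1^-1): cancels prior s1. Stack: [s1 s2]
Gen 7 (s2^-1): cancels prior s2. Stack: [s1]
Gen 8 (s1): push. Stack: [s1 s1]
Gen 9 (s1^-1): cancels prior s1. Stack: [s1]
Gen 10 (s1^-1): cancels prior s1. Stack: []
Reduced word: (empty)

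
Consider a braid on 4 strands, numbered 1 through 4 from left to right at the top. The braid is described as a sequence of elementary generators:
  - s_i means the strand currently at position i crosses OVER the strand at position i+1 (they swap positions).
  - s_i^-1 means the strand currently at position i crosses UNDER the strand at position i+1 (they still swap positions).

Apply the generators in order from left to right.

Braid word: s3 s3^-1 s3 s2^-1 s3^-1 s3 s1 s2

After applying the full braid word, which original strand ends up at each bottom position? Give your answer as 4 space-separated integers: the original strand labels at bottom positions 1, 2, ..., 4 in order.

Answer: 4 2 1 3

Derivation:
Gen 1 (s3): strand 3 crosses over strand 4. Perm now: [1 2 4 3]
Gen 2 (s3^-1): strand 4 crosses under strand 3. Perm now: [1 2 3 4]
Gen 3 (s3): strand 3 crosses over strand 4. Perm now: [1 2 4 3]
Gen 4 (s2^-1): strand 2 crosses under strand 4. Perm now: [1 4 2 3]
Gen 5 (s3^-1): strand 2 crosses under strand 3. Perm now: [1 4 3 2]
Gen 6 (s3): strand 3 crosses over strand 2. Perm now: [1 4 2 3]
Gen 7 (s1): strand 1 crosses over strand 4. Perm now: [4 1 2 3]
Gen 8 (s2): strand 1 crosses over strand 2. Perm now: [4 2 1 3]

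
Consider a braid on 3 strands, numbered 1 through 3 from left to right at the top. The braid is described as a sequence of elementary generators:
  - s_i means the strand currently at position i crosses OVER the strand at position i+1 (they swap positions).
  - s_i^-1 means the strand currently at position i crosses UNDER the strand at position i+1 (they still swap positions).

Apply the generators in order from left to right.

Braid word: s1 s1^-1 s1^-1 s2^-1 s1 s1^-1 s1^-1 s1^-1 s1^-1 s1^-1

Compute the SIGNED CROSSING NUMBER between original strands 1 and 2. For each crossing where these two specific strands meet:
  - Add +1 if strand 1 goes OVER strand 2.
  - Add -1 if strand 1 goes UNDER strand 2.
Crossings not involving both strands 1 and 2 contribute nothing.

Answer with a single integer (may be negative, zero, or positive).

Answer: 1

Derivation:
Gen 1: 1 over 2. Both 1&2? yes. Contrib: +1. Sum: 1
Gen 2: 2 under 1. Both 1&2? yes. Contrib: +1. Sum: 2
Gen 3: 1 under 2. Both 1&2? yes. Contrib: -1. Sum: 1
Gen 4: crossing 1x3. Both 1&2? no. Sum: 1
Gen 5: crossing 2x3. Both 1&2? no. Sum: 1
Gen 6: crossing 3x2. Both 1&2? no. Sum: 1
Gen 7: crossing 2x3. Both 1&2? no. Sum: 1
Gen 8: crossing 3x2. Both 1&2? no. Sum: 1
Gen 9: crossing 2x3. Both 1&2? no. Sum: 1
Gen 10: crossing 3x2. Both 1&2? no. Sum: 1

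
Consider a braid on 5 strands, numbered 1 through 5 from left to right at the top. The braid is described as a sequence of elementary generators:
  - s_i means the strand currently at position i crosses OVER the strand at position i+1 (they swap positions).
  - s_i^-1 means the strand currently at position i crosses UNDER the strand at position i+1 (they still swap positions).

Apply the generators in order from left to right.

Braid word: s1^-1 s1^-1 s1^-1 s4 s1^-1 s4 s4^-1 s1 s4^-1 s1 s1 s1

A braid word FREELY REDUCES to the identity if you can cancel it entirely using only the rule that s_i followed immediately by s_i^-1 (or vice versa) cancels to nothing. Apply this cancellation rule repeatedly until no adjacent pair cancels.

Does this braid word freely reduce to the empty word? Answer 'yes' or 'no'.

Answer: yes

Derivation:
Gen 1 (s1^-1): push. Stack: [s1^-1]
Gen 2 (s1^-1): push. Stack: [s1^-1 s1^-1]
Gen 3 (s1^-1): push. Stack: [s1^-1 s1^-1 s1^-1]
Gen 4 (s4): push. Stack: [s1^-1 s1^-1 s1^-1 s4]
Gen 5 (s1^-1): push. Stack: [s1^-1 s1^-1 s1^-1 s4 s1^-1]
Gen 6 (s4): push. Stack: [s1^-1 s1^-1 s1^-1 s4 s1^-1 s4]
Gen 7 (s4^-1): cancels prior s4. Stack: [s1^-1 s1^-1 s1^-1 s4 s1^-1]
Gen 8 (s1): cancels prior s1^-1. Stack: [s1^-1 s1^-1 s1^-1 s4]
Gen 9 (s4^-1): cancels prior s4. Stack: [s1^-1 s1^-1 s1^-1]
Gen 10 (s1): cancels prior s1^-1. Stack: [s1^-1 s1^-1]
Gen 11 (s1): cancels prior s1^-1. Stack: [s1^-1]
Gen 12 (s1): cancels prior s1^-1. Stack: []
Reduced word: (empty)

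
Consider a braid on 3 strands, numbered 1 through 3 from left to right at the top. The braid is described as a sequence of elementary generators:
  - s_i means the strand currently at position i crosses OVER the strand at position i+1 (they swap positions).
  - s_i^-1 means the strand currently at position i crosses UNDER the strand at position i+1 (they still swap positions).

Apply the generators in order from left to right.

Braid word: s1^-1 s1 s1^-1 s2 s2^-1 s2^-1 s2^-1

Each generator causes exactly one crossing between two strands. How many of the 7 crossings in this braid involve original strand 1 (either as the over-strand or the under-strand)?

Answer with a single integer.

Answer: 7

Derivation:
Gen 1: crossing 1x2. Involves strand 1? yes. Count so far: 1
Gen 2: crossing 2x1. Involves strand 1? yes. Count so far: 2
Gen 3: crossing 1x2. Involves strand 1? yes. Count so far: 3
Gen 4: crossing 1x3. Involves strand 1? yes. Count so far: 4
Gen 5: crossing 3x1. Involves strand 1? yes. Count so far: 5
Gen 6: crossing 1x3. Involves strand 1? yes. Count so far: 6
Gen 7: crossing 3x1. Involves strand 1? yes. Count so far: 7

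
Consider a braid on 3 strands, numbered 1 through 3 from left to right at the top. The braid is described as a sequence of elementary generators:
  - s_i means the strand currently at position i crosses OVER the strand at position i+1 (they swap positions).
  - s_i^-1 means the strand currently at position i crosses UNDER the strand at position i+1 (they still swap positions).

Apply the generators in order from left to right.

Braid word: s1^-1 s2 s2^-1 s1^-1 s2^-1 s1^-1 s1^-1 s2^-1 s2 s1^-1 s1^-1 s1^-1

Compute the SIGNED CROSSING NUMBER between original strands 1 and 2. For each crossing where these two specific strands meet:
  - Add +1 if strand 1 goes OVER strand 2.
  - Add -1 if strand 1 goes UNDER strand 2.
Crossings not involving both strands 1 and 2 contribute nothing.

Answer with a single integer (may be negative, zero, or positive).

Gen 1: 1 under 2. Both 1&2? yes. Contrib: -1. Sum: -1
Gen 2: crossing 1x3. Both 1&2? no. Sum: -1
Gen 3: crossing 3x1. Both 1&2? no. Sum: -1
Gen 4: 2 under 1. Both 1&2? yes. Contrib: +1. Sum: 0
Gen 5: crossing 2x3. Both 1&2? no. Sum: 0
Gen 6: crossing 1x3. Both 1&2? no. Sum: 0
Gen 7: crossing 3x1. Both 1&2? no. Sum: 0
Gen 8: crossing 3x2. Both 1&2? no. Sum: 0
Gen 9: crossing 2x3. Both 1&2? no. Sum: 0
Gen 10: crossing 1x3. Both 1&2? no. Sum: 0
Gen 11: crossing 3x1. Both 1&2? no. Sum: 0
Gen 12: crossing 1x3. Both 1&2? no. Sum: 0

Answer: 0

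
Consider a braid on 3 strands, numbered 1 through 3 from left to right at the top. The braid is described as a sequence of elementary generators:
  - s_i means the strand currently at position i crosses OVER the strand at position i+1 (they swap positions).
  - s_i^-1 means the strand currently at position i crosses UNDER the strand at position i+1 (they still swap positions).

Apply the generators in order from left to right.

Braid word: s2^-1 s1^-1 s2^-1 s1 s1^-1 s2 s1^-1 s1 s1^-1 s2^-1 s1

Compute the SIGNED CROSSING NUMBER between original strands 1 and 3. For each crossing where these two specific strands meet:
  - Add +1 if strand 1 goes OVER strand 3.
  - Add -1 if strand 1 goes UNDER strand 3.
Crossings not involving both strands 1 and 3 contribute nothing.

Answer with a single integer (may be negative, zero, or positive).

Gen 1: crossing 2x3. Both 1&3? no. Sum: 0
Gen 2: 1 under 3. Both 1&3? yes. Contrib: -1. Sum: -1
Gen 3: crossing 1x2. Both 1&3? no. Sum: -1
Gen 4: crossing 3x2. Both 1&3? no. Sum: -1
Gen 5: crossing 2x3. Both 1&3? no. Sum: -1
Gen 6: crossing 2x1. Both 1&3? no. Sum: -1
Gen 7: 3 under 1. Both 1&3? yes. Contrib: +1. Sum: 0
Gen 8: 1 over 3. Both 1&3? yes. Contrib: +1. Sum: 1
Gen 9: 3 under 1. Both 1&3? yes. Contrib: +1. Sum: 2
Gen 10: crossing 3x2. Both 1&3? no. Sum: 2
Gen 11: crossing 1x2. Both 1&3? no. Sum: 2

Answer: 2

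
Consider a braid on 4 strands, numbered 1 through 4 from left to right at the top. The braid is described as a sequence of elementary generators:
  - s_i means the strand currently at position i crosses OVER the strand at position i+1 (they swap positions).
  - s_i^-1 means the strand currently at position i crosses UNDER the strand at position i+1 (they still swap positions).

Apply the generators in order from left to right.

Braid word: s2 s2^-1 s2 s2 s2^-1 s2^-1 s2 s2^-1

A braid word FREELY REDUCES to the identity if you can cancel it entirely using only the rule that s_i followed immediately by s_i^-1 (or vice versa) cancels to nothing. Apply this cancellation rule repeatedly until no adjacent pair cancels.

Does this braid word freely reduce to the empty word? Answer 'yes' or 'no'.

Gen 1 (s2): push. Stack: [s2]
Gen 2 (s2^-1): cancels prior s2. Stack: []
Gen 3 (s2): push. Stack: [s2]
Gen 4 (s2): push. Stack: [s2 s2]
Gen 5 (s2^-1): cancels prior s2. Stack: [s2]
Gen 6 (s2^-1): cancels prior s2. Stack: []
Gen 7 (s2): push. Stack: [s2]
Gen 8 (s2^-1): cancels prior s2. Stack: []
Reduced word: (empty)

Answer: yes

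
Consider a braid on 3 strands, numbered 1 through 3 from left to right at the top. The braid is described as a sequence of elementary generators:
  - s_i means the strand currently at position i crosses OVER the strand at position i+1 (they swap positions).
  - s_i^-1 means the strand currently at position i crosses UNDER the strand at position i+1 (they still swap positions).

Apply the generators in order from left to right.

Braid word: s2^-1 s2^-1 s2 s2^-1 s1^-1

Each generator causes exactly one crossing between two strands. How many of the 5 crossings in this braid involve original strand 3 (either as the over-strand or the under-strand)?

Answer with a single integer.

Answer: 4

Derivation:
Gen 1: crossing 2x3. Involves strand 3? yes. Count so far: 1
Gen 2: crossing 3x2. Involves strand 3? yes. Count so far: 2
Gen 3: crossing 2x3. Involves strand 3? yes. Count so far: 3
Gen 4: crossing 3x2. Involves strand 3? yes. Count so far: 4
Gen 5: crossing 1x2. Involves strand 3? no. Count so far: 4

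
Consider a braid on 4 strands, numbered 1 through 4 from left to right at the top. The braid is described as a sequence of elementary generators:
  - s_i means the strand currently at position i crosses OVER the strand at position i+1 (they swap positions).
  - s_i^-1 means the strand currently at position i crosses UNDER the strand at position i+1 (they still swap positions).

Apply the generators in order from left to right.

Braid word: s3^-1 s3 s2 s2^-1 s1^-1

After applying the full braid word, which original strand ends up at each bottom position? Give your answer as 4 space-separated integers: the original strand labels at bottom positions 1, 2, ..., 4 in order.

Answer: 2 1 3 4

Derivation:
Gen 1 (s3^-1): strand 3 crosses under strand 4. Perm now: [1 2 4 3]
Gen 2 (s3): strand 4 crosses over strand 3. Perm now: [1 2 3 4]
Gen 3 (s2): strand 2 crosses over strand 3. Perm now: [1 3 2 4]
Gen 4 (s2^-1): strand 3 crosses under strand 2. Perm now: [1 2 3 4]
Gen 5 (s1^-1): strand 1 crosses under strand 2. Perm now: [2 1 3 4]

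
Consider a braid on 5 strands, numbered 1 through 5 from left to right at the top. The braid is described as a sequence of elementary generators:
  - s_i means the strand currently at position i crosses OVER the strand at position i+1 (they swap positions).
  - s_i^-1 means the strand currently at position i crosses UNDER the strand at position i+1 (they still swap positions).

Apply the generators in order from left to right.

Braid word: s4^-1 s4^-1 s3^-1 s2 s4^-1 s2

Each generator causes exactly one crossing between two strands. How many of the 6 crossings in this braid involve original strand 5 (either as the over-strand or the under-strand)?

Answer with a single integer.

Answer: 3

Derivation:
Gen 1: crossing 4x5. Involves strand 5? yes. Count so far: 1
Gen 2: crossing 5x4. Involves strand 5? yes. Count so far: 2
Gen 3: crossing 3x4. Involves strand 5? no. Count so far: 2
Gen 4: crossing 2x4. Involves strand 5? no. Count so far: 2
Gen 5: crossing 3x5. Involves strand 5? yes. Count so far: 3
Gen 6: crossing 4x2. Involves strand 5? no. Count so far: 3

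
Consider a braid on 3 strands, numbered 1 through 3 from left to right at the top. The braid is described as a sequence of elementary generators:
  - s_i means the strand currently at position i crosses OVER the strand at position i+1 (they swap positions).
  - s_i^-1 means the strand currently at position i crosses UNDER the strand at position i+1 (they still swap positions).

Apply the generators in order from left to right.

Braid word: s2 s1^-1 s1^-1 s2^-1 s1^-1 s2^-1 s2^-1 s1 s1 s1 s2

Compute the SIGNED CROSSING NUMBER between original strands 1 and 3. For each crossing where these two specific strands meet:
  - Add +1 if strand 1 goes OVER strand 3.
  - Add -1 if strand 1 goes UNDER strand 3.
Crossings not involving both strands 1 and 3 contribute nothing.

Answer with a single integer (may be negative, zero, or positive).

Answer: 0

Derivation:
Gen 1: crossing 2x3. Both 1&3? no. Sum: 0
Gen 2: 1 under 3. Both 1&3? yes. Contrib: -1. Sum: -1
Gen 3: 3 under 1. Both 1&3? yes. Contrib: +1. Sum: 0
Gen 4: crossing 3x2. Both 1&3? no. Sum: 0
Gen 5: crossing 1x2. Both 1&3? no. Sum: 0
Gen 6: 1 under 3. Both 1&3? yes. Contrib: -1. Sum: -1
Gen 7: 3 under 1. Both 1&3? yes. Contrib: +1. Sum: 0
Gen 8: crossing 2x1. Both 1&3? no. Sum: 0
Gen 9: crossing 1x2. Both 1&3? no. Sum: 0
Gen 10: crossing 2x1. Both 1&3? no. Sum: 0
Gen 11: crossing 2x3. Both 1&3? no. Sum: 0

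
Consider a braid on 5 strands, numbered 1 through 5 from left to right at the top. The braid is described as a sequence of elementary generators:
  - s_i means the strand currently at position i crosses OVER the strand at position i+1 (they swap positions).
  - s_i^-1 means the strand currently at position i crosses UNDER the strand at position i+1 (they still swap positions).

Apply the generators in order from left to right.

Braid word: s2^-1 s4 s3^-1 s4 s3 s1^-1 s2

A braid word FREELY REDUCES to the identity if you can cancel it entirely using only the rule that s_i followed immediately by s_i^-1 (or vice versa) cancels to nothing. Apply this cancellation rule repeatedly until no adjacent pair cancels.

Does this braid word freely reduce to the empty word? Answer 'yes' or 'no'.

Answer: no

Derivation:
Gen 1 (s2^-1): push. Stack: [s2^-1]
Gen 2 (s4): push. Stack: [s2^-1 s4]
Gen 3 (s3^-1): push. Stack: [s2^-1 s4 s3^-1]
Gen 4 (s4): push. Stack: [s2^-1 s4 s3^-1 s4]
Gen 5 (s3): push. Stack: [s2^-1 s4 s3^-1 s4 s3]
Gen 6 (s1^-1): push. Stack: [s2^-1 s4 s3^-1 s4 s3 s1^-1]
Gen 7 (s2): push. Stack: [s2^-1 s4 s3^-1 s4 s3 s1^-1 s2]
Reduced word: s2^-1 s4 s3^-1 s4 s3 s1^-1 s2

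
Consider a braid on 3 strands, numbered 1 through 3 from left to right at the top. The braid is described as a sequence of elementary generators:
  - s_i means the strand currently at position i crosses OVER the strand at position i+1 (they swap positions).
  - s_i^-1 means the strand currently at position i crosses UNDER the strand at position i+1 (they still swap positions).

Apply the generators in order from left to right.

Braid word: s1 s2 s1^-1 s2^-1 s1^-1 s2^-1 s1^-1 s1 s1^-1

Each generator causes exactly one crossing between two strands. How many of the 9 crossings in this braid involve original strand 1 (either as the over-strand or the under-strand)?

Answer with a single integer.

Answer: 7

Derivation:
Gen 1: crossing 1x2. Involves strand 1? yes. Count so far: 1
Gen 2: crossing 1x3. Involves strand 1? yes. Count so far: 2
Gen 3: crossing 2x3. Involves strand 1? no. Count so far: 2
Gen 4: crossing 2x1. Involves strand 1? yes. Count so far: 3
Gen 5: crossing 3x1. Involves strand 1? yes. Count so far: 4
Gen 6: crossing 3x2. Involves strand 1? no. Count so far: 4
Gen 7: crossing 1x2. Involves strand 1? yes. Count so far: 5
Gen 8: crossing 2x1. Involves strand 1? yes. Count so far: 6
Gen 9: crossing 1x2. Involves strand 1? yes. Count so far: 7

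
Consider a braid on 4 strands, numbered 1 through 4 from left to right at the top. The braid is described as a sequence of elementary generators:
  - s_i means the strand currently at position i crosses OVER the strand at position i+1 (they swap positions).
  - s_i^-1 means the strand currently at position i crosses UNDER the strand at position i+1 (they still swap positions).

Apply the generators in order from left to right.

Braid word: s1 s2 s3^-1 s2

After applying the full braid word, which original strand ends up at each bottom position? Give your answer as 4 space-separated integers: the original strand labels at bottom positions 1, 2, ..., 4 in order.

Answer: 2 4 3 1

Derivation:
Gen 1 (s1): strand 1 crosses over strand 2. Perm now: [2 1 3 4]
Gen 2 (s2): strand 1 crosses over strand 3. Perm now: [2 3 1 4]
Gen 3 (s3^-1): strand 1 crosses under strand 4. Perm now: [2 3 4 1]
Gen 4 (s2): strand 3 crosses over strand 4. Perm now: [2 4 3 1]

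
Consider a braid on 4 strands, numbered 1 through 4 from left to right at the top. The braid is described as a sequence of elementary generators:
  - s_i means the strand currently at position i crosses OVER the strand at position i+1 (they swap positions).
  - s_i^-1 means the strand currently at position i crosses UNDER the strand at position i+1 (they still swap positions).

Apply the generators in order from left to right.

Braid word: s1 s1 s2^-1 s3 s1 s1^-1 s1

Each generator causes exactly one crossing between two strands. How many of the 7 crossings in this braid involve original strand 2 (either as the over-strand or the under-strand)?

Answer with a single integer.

Answer: 4

Derivation:
Gen 1: crossing 1x2. Involves strand 2? yes. Count so far: 1
Gen 2: crossing 2x1. Involves strand 2? yes. Count so far: 2
Gen 3: crossing 2x3. Involves strand 2? yes. Count so far: 3
Gen 4: crossing 2x4. Involves strand 2? yes. Count so far: 4
Gen 5: crossing 1x3. Involves strand 2? no. Count so far: 4
Gen 6: crossing 3x1. Involves strand 2? no. Count so far: 4
Gen 7: crossing 1x3. Involves strand 2? no. Count so far: 4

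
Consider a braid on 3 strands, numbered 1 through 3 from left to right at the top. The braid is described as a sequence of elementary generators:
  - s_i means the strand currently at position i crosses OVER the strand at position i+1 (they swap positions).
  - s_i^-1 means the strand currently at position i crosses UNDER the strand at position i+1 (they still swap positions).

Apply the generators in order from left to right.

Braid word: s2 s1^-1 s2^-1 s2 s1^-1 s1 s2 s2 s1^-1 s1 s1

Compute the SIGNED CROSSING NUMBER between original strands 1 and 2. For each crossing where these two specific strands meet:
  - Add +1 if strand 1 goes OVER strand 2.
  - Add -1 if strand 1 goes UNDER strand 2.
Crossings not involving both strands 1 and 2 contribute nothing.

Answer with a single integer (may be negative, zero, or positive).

Answer: -2

Derivation:
Gen 1: crossing 2x3. Both 1&2? no. Sum: 0
Gen 2: crossing 1x3. Both 1&2? no. Sum: 0
Gen 3: 1 under 2. Both 1&2? yes. Contrib: -1. Sum: -1
Gen 4: 2 over 1. Both 1&2? yes. Contrib: -1. Sum: -2
Gen 5: crossing 3x1. Both 1&2? no. Sum: -2
Gen 6: crossing 1x3. Both 1&2? no. Sum: -2
Gen 7: 1 over 2. Both 1&2? yes. Contrib: +1. Sum: -1
Gen 8: 2 over 1. Both 1&2? yes. Contrib: -1. Sum: -2
Gen 9: crossing 3x1. Both 1&2? no. Sum: -2
Gen 10: crossing 1x3. Both 1&2? no. Sum: -2
Gen 11: crossing 3x1. Both 1&2? no. Sum: -2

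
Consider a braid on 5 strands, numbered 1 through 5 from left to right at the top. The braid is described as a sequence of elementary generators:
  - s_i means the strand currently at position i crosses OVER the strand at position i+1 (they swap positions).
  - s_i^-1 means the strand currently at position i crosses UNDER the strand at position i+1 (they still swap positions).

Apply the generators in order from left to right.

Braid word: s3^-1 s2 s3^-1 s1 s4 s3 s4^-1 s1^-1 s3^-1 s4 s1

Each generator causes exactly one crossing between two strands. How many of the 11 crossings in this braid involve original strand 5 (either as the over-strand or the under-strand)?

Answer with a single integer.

Gen 1: crossing 3x4. Involves strand 5? no. Count so far: 0
Gen 2: crossing 2x4. Involves strand 5? no. Count so far: 0
Gen 3: crossing 2x3. Involves strand 5? no. Count so far: 0
Gen 4: crossing 1x4. Involves strand 5? no. Count so far: 0
Gen 5: crossing 2x5. Involves strand 5? yes. Count so far: 1
Gen 6: crossing 3x5. Involves strand 5? yes. Count so far: 2
Gen 7: crossing 3x2. Involves strand 5? no. Count so far: 2
Gen 8: crossing 4x1. Involves strand 5? no. Count so far: 2
Gen 9: crossing 5x2. Involves strand 5? yes. Count so far: 3
Gen 10: crossing 5x3. Involves strand 5? yes. Count so far: 4
Gen 11: crossing 1x4. Involves strand 5? no. Count so far: 4

Answer: 4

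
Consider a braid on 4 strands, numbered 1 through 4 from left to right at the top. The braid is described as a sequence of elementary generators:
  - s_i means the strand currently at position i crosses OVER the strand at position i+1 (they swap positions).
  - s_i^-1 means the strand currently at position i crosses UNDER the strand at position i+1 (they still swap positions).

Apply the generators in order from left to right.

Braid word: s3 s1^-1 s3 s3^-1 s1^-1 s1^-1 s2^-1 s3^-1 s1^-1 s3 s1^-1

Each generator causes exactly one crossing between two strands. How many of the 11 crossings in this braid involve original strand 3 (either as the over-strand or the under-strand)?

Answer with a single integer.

Answer: 5

Derivation:
Gen 1: crossing 3x4. Involves strand 3? yes. Count so far: 1
Gen 2: crossing 1x2. Involves strand 3? no. Count so far: 1
Gen 3: crossing 4x3. Involves strand 3? yes. Count so far: 2
Gen 4: crossing 3x4. Involves strand 3? yes. Count so far: 3
Gen 5: crossing 2x1. Involves strand 3? no. Count so far: 3
Gen 6: crossing 1x2. Involves strand 3? no. Count so far: 3
Gen 7: crossing 1x4. Involves strand 3? no. Count so far: 3
Gen 8: crossing 1x3. Involves strand 3? yes. Count so far: 4
Gen 9: crossing 2x4. Involves strand 3? no. Count so far: 4
Gen 10: crossing 3x1. Involves strand 3? yes. Count so far: 5
Gen 11: crossing 4x2. Involves strand 3? no. Count so far: 5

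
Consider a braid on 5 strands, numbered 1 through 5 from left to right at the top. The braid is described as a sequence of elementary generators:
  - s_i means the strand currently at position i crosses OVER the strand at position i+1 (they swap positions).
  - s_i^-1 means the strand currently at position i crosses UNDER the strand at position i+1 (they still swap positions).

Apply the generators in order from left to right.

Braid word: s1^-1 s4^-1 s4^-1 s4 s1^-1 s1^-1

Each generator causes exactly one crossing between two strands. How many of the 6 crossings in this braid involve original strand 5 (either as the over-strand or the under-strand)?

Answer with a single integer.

Gen 1: crossing 1x2. Involves strand 5? no. Count so far: 0
Gen 2: crossing 4x5. Involves strand 5? yes. Count so far: 1
Gen 3: crossing 5x4. Involves strand 5? yes. Count so far: 2
Gen 4: crossing 4x5. Involves strand 5? yes. Count so far: 3
Gen 5: crossing 2x1. Involves strand 5? no. Count so far: 3
Gen 6: crossing 1x2. Involves strand 5? no. Count so far: 3

Answer: 3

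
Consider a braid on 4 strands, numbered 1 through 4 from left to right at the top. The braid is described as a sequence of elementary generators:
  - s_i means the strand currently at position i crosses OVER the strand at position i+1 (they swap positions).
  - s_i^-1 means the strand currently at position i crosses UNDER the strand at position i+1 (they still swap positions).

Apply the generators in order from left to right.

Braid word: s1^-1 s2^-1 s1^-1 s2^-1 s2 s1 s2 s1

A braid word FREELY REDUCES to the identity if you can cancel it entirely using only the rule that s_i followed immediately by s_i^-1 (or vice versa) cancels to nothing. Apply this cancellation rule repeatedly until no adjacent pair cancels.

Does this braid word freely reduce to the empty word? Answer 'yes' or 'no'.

Gen 1 (s1^-1): push. Stack: [s1^-1]
Gen 2 (s2^-1): push. Stack: [s1^-1 s2^-1]
Gen 3 (s1^-1): push. Stack: [s1^-1 s2^-1 s1^-1]
Gen 4 (s2^-1): push. Stack: [s1^-1 s2^-1 s1^-1 s2^-1]
Gen 5 (s2): cancels prior s2^-1. Stack: [s1^-1 s2^-1 s1^-1]
Gen 6 (s1): cancels prior s1^-1. Stack: [s1^-1 s2^-1]
Gen 7 (s2): cancels prior s2^-1. Stack: [s1^-1]
Gen 8 (s1): cancels prior s1^-1. Stack: []
Reduced word: (empty)

Answer: yes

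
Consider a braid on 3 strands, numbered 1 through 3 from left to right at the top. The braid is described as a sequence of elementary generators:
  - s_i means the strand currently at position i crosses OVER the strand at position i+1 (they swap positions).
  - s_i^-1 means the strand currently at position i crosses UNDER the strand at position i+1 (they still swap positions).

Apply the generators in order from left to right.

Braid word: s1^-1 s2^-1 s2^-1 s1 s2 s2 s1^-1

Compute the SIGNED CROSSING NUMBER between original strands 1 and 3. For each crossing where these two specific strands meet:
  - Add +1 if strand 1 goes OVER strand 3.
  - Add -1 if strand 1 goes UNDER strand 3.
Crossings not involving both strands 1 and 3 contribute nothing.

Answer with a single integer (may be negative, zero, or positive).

Gen 1: crossing 1x2. Both 1&3? no. Sum: 0
Gen 2: 1 under 3. Both 1&3? yes. Contrib: -1. Sum: -1
Gen 3: 3 under 1. Both 1&3? yes. Contrib: +1. Sum: 0
Gen 4: crossing 2x1. Both 1&3? no. Sum: 0
Gen 5: crossing 2x3. Both 1&3? no. Sum: 0
Gen 6: crossing 3x2. Both 1&3? no. Sum: 0
Gen 7: crossing 1x2. Both 1&3? no. Sum: 0

Answer: 0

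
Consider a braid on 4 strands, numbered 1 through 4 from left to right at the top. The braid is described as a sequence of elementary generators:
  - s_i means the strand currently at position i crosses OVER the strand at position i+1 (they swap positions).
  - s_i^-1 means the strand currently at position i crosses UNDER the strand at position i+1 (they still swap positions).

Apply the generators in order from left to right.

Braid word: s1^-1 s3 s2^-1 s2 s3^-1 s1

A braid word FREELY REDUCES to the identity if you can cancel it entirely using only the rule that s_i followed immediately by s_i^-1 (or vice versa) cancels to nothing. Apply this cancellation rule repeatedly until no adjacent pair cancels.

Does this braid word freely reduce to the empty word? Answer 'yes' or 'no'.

Gen 1 (s1^-1): push. Stack: [s1^-1]
Gen 2 (s3): push. Stack: [s1^-1 s3]
Gen 3 (s2^-1): push. Stack: [s1^-1 s3 s2^-1]
Gen 4 (s2): cancels prior s2^-1. Stack: [s1^-1 s3]
Gen 5 (s3^-1): cancels prior s3. Stack: [s1^-1]
Gen 6 (s1): cancels prior s1^-1. Stack: []
Reduced word: (empty)

Answer: yes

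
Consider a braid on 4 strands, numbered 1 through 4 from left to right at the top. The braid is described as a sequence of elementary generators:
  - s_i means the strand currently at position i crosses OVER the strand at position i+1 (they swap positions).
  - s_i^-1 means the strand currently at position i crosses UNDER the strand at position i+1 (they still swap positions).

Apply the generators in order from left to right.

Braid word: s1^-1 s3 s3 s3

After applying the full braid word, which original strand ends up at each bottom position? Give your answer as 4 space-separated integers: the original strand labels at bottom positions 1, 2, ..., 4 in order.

Answer: 2 1 4 3

Derivation:
Gen 1 (s1^-1): strand 1 crosses under strand 2. Perm now: [2 1 3 4]
Gen 2 (s3): strand 3 crosses over strand 4. Perm now: [2 1 4 3]
Gen 3 (s3): strand 4 crosses over strand 3. Perm now: [2 1 3 4]
Gen 4 (s3): strand 3 crosses over strand 4. Perm now: [2 1 4 3]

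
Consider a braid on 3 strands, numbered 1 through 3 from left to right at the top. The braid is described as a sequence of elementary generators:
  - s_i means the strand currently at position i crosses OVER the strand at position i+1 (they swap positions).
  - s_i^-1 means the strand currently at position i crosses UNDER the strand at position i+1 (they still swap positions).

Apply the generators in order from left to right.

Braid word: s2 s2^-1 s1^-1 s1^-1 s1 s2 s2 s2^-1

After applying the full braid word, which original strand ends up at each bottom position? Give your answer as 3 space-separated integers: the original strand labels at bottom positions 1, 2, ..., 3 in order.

Answer: 2 3 1

Derivation:
Gen 1 (s2): strand 2 crosses over strand 3. Perm now: [1 3 2]
Gen 2 (s2^-1): strand 3 crosses under strand 2. Perm now: [1 2 3]
Gen 3 (s1^-1): strand 1 crosses under strand 2. Perm now: [2 1 3]
Gen 4 (s1^-1): strand 2 crosses under strand 1. Perm now: [1 2 3]
Gen 5 (s1): strand 1 crosses over strand 2. Perm now: [2 1 3]
Gen 6 (s2): strand 1 crosses over strand 3. Perm now: [2 3 1]
Gen 7 (s2): strand 3 crosses over strand 1. Perm now: [2 1 3]
Gen 8 (s2^-1): strand 1 crosses under strand 3. Perm now: [2 3 1]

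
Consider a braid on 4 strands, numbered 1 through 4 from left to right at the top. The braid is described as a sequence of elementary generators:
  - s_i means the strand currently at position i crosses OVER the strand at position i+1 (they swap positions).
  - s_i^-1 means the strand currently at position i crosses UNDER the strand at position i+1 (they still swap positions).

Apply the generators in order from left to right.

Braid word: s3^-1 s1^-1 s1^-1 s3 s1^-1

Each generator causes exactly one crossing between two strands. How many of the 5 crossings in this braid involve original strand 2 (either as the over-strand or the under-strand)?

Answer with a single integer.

Answer: 3

Derivation:
Gen 1: crossing 3x4. Involves strand 2? no. Count so far: 0
Gen 2: crossing 1x2. Involves strand 2? yes. Count so far: 1
Gen 3: crossing 2x1. Involves strand 2? yes. Count so far: 2
Gen 4: crossing 4x3. Involves strand 2? no. Count so far: 2
Gen 5: crossing 1x2. Involves strand 2? yes. Count so far: 3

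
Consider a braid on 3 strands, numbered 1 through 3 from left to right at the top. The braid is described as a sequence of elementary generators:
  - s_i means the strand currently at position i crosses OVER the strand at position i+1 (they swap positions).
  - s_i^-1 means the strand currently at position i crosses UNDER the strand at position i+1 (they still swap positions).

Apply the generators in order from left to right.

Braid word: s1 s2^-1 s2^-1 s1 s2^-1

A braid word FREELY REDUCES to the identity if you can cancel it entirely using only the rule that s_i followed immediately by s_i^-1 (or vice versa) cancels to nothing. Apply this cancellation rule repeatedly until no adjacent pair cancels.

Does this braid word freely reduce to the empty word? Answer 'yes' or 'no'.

Gen 1 (s1): push. Stack: [s1]
Gen 2 (s2^-1): push. Stack: [s1 s2^-1]
Gen 3 (s2^-1): push. Stack: [s1 s2^-1 s2^-1]
Gen 4 (s1): push. Stack: [s1 s2^-1 s2^-1 s1]
Gen 5 (s2^-1): push. Stack: [s1 s2^-1 s2^-1 s1 s2^-1]
Reduced word: s1 s2^-1 s2^-1 s1 s2^-1

Answer: no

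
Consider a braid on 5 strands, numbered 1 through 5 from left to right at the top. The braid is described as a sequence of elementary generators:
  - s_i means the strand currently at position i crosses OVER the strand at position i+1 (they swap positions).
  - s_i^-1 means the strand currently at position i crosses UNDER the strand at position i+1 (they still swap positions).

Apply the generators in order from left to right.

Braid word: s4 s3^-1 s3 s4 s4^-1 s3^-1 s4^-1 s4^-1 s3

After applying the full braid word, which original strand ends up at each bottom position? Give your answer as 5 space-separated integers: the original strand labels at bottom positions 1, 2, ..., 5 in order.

Answer: 1 2 3 5 4

Derivation:
Gen 1 (s4): strand 4 crosses over strand 5. Perm now: [1 2 3 5 4]
Gen 2 (s3^-1): strand 3 crosses under strand 5. Perm now: [1 2 5 3 4]
Gen 3 (s3): strand 5 crosses over strand 3. Perm now: [1 2 3 5 4]
Gen 4 (s4): strand 5 crosses over strand 4. Perm now: [1 2 3 4 5]
Gen 5 (s4^-1): strand 4 crosses under strand 5. Perm now: [1 2 3 5 4]
Gen 6 (s3^-1): strand 3 crosses under strand 5. Perm now: [1 2 5 3 4]
Gen 7 (s4^-1): strand 3 crosses under strand 4. Perm now: [1 2 5 4 3]
Gen 8 (s4^-1): strand 4 crosses under strand 3. Perm now: [1 2 5 3 4]
Gen 9 (s3): strand 5 crosses over strand 3. Perm now: [1 2 3 5 4]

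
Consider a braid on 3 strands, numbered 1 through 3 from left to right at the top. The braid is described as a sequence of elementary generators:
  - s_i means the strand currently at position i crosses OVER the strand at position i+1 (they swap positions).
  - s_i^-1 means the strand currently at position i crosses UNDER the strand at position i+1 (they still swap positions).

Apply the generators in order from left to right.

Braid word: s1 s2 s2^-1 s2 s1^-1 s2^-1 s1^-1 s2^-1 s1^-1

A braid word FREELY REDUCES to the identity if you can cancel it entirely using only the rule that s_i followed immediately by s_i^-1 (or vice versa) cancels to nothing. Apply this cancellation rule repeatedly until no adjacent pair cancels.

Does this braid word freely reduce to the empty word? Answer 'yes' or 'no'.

Answer: no

Derivation:
Gen 1 (s1): push. Stack: [s1]
Gen 2 (s2): push. Stack: [s1 s2]
Gen 3 (s2^-1): cancels prior s2. Stack: [s1]
Gen 4 (s2): push. Stack: [s1 s2]
Gen 5 (s1^-1): push. Stack: [s1 s2 s1^-1]
Gen 6 (s2^-1): push. Stack: [s1 s2 s1^-1 s2^-1]
Gen 7 (s1^-1): push. Stack: [s1 s2 s1^-1 s2^-1 s1^-1]
Gen 8 (s2^-1): push. Stack: [s1 s2 s1^-1 s2^-1 s1^-1 s2^-1]
Gen 9 (s1^-1): push. Stack: [s1 s2 s1^-1 s2^-1 s1^-1 s2^-1 s1^-1]
Reduced word: s1 s2 s1^-1 s2^-1 s1^-1 s2^-1 s1^-1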